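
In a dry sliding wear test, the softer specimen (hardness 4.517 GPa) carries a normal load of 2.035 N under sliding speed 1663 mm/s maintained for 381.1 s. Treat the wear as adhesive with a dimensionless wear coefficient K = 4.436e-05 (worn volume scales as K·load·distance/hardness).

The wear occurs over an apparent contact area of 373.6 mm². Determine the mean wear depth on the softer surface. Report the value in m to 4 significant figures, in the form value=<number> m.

All working math runs at full precision — the intermediates are shown rounded, and rounded once at the end to four significant figures.
Convert: Sliding speed v = 1663 mm/s = 1.663 m/s. Total distance L = v·t = 1.663 m/s × 381.1 s = 633.8 m.
Convert: Hardness H = 4.517 GPa = 4.517e+09 Pa.
Convert: Contact area A = 373.6 mm² = 3.736e-04 m².
SI base units throughout: W = 2.035 N, H = 4.517e+09 Pa, K = 4.436e-05.
Archard volume V = K·W·L/H = 4.436e-05 · 2.035 · 633.8 / 4.517e+09 = 1.267e-11 m³.
Depth h = V/A = 1.267e-11 / 3.736e-04 = 3.390e-08 m.

value=3.390e-08 m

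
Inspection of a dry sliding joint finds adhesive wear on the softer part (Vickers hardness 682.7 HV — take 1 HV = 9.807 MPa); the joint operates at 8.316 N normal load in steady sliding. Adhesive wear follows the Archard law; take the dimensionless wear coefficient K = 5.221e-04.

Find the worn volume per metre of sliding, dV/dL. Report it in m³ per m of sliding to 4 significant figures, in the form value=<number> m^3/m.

Each operation runs at exact precision, and the intermediates are printed rounded — rounded once at the end, at 4 significant digits.
Hardness H = 682.7 HV × 9.807 MPa/HV = 6695 MPa = 6.695e+09 Pa.
Collected in SI base units: W = 8.316 N, H = 6.695e+09 Pa, K = 5.221e-04.
Sliding wear rate dV/dL = K·W/H: 5.221e-04 · 8.316 / 6.695e+09 = 6.485e-13 m³/m.

value=6.485e-13 m^3/m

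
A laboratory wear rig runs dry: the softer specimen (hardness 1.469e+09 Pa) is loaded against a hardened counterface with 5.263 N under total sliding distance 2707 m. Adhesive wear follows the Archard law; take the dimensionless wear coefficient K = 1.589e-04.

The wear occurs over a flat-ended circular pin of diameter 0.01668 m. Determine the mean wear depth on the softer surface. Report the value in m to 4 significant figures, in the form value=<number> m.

Intermediate values are displayed rounded; the computation holds full precision; rounded just once: 4 significant figures.
Convert: Contact area A = π·d²/4 = π·(0.01668 m)²/4 = 2.185e-04 m².
Collected in SI base units: W = 5.263 N, H = 1.469e+09 Pa, K = 1.589e-04.
Apply Archard: V = K·W·L/H = 1.589e-04 · 5.263 · 2707 / 1.469e+09 = 1.541e-09 m³.
Mean depth h = V/A = 1.541e-09 / 2.185e-04 = 7.052e-06 m.

value=7.052e-06 m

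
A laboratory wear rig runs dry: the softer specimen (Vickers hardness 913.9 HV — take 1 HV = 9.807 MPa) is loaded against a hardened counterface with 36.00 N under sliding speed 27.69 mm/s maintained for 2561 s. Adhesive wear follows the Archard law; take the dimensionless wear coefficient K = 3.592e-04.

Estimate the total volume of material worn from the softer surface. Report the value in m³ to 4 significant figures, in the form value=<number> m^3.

Each operation maintains full float precision; the intermediates are displayed rounded. Rounded once at the end: 4 significant figures.
Convert: Sliding speed v = 27.69 mm/s = 0.02769 m/s. Total distance L = v·t = 0.02769 m/s × 2561 s = 70.91 m.
Convert: Hardness H = 913.9 HV × 9.807 MPa/HV = 8963 MPa = 8.963e+09 Pa.
SI base units throughout: W = 36.00 N, H = 8.963e+09 Pa, K = 3.592e-04.
The Archard volume V = K·W·L/H = 3.592e-04 · 36.00 · 70.91 / 8.963e+09 = 1.023e-10 m³.

value=1.023e-10 m^3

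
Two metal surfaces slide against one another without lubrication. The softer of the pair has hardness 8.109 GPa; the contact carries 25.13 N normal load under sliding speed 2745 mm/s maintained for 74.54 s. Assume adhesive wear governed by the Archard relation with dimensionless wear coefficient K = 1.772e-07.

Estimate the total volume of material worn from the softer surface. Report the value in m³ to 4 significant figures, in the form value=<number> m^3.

value=1.124e-13 m^3

The intermediates appear rounded — all arithmetic carries full float precision, and a lone final rounding, at four significant figures.
Convert: Sliding speed v = 2745 mm/s = 2.745 m/s. Path length L = v·t = 2.745 m/s × 74.54 s = 204.6 m.
Convert: Hardness H = 8.109 GPa = 8.109e+09 Pa.
Collected in SI base units: W = 25.13 N, H = 8.109e+09 Pa, K = 1.772e-07.
Volume removed: V = K·W·L/H = 1.772e-07 · 25.13 · 204.6 / 8.109e+09 = 1.124e-13 m³.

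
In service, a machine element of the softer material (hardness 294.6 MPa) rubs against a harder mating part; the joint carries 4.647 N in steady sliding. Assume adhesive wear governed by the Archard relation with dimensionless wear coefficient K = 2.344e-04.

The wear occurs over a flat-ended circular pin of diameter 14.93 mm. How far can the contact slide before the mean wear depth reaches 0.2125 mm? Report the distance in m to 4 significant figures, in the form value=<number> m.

The intermediates are printed rounded, and the computation keeps full precision. Rounded once at the end: four significant digits.
Hardness H = 294.6 MPa = 2.946e+08 Pa.
Pin diameter d = 14.93 mm = 0.01493 m. Contact area A = π·d²/4 = π·(0.01493 m)²/4 = 1.751e-04 m².
Depth limit h_lim = 0.2125 mm = 2.125e-04 m.
Working in SI base units: W = 4.647 N, H = 2.946e+08 Pa, K = 2.344e-04.
Limit volume V_lim = h_lim·A = 2.125e-04 · 1.751e-04 = 3.720e-08 m³.
Life L = V_lim·H/(K·W) = 3.720e-08 · 2.946e+08 / (2.344e-04 · 4.647) = 1.006e+04 m.

value=1.006e+04 m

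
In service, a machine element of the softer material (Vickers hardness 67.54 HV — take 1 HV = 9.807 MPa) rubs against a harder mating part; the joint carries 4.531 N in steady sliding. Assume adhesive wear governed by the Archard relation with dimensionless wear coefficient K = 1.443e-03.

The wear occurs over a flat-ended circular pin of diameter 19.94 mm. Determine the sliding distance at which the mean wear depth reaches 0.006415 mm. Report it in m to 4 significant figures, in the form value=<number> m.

value=202.9 m

The algebra holds full precision, and intermediate values are displayed rounded, and a single final rounding, at 4 significant figures.
Convert: Hardness H = 67.54 HV × 9.807 MPa/HV = 662.4 MPa = 6.624e+08 Pa.
Convert: Pin diameter d = 19.94 mm = 0.01994 m. Contact area A = π·d²/4 = π·(0.01994 m)²/4 = 3.123e-04 m².
Convert: Depth limit h_lim = 0.006415 mm = 6.415e-06 m.
Restated in SI base units: W = 4.531 N, H = 6.624e+08 Pa, K = 1.443e-03.
Wearable volume V_lim = h_lim·A = 6.415e-06 · 3.123e-04 = 2.003e-09 m³.
Inverting, life L = V_lim·H/(K·W) = 2.003e-09 · 6.624e+08 / (1.443e-03 · 4.531) = 202.9 m.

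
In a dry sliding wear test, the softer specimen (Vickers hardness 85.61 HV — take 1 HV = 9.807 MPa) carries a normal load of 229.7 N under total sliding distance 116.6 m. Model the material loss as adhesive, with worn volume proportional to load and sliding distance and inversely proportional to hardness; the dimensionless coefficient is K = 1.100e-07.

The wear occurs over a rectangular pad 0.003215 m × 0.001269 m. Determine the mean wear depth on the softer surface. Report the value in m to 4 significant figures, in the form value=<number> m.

The computation keeps full precision — intermediates are displayed rounded. Rounded just once to 4 significant figures.
Hardness H = 85.61 HV × 9.807 MPa/HV = 839.6 MPa = 8.396e+08 Pa.
Contact area A = 0.003215 m × 0.001269 m = 4.080e-06 m².
In SI base units, W = 229.7 N, H = 8.396e+08 Pa, K = 1.100e-07.
Archard relation: V = K·W·L/H = 1.100e-07 · 229.7 · 116.6 / 8.396e+08 = 3.509e-12 m³.
Wear depth h = V/A = 3.509e-12 / 4.080e-06 = 8.601e-07 m.

value=8.601e-07 m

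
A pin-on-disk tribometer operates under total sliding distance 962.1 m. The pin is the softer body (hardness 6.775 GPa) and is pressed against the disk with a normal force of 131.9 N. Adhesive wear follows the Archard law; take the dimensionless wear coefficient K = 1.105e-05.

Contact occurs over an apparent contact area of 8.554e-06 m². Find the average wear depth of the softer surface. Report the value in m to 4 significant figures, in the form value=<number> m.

The algebra carries full float precision; intermediate values are shown rounded; rounded just once: 4 significant figures.
Convert: Hardness H = 6.775 GPa = 6.775e+09 Pa.
In SI base units: W = 131.9 N, H = 6.775e+09 Pa, K = 1.105e-05.
Archard volume V = K·W·L/H = 1.105e-05 · 131.9 · 962.1 / 6.775e+09 = 2.070e-10 m³.
Depth of wear h = V/A = 2.070e-10 / 8.554e-06 = 2.420e-05 m.

value=2.420e-05 m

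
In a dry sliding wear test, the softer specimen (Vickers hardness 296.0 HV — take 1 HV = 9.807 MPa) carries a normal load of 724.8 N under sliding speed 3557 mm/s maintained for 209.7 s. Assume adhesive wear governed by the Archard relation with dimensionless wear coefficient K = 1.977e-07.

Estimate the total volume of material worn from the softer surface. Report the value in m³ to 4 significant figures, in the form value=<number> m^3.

Intermediates appear rounded. The algebra carries full float precision — rounded just once, at 4 significant digits.
Convert: Sliding speed v = 3557 mm/s = 3.557 m/s. Path length L = v·t = 3.557 m/s × 209.7 s = 745.9 m.
Convert: Hardness H = 296.0 HV × 9.807 MPa/HV = 2903 MPa = 2.903e+09 Pa.
Collected in SI base units: W = 724.8 N, H = 2.903e+09 Pa, K = 1.977e-07.
Worn volume V = K·W·L/H = 1.977e-07 · 724.8 · 745.9 / 2.903e+09 = 3.682e-11 m³.

value=3.682e-11 m^3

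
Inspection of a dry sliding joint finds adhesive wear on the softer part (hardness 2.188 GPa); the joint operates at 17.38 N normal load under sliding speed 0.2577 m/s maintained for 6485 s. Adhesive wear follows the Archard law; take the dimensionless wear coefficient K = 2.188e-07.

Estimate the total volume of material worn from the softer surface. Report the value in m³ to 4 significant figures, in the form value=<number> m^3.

value=2.905e-12 m^3

Each operation maintains exact precision, and printed values are rounded; one final rounding to 4 significant figures.
Distance L = v·t = 0.2577 m/s × 6485 s = 1671 m.
Hardness H = 2.188 GPa = 2.188e+09 Pa.
Collected in SI base units: W = 17.38 N, H = 2.188e+09 Pa, K = 2.188e-07.
Apply Archard: V = K·W·L/H = 2.188e-07 · 17.38 · 1671 / 2.188e+09 = 2.905e-12 m³.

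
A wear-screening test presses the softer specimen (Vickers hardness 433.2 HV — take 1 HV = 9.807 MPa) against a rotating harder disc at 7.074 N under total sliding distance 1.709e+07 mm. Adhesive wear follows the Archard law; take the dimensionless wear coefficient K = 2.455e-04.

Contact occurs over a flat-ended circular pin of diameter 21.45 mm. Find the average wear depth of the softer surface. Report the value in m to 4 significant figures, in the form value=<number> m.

The intermediates appear rounded. The algebra runs at full precision; rounded just once to 4 significant digits.
Convert: Distance L = 1.709e+07 mm = 1.709e+04 m.
Convert: Hardness H = 433.2 HV × 9.807 MPa/HV = 4248 MPa = 4.248e+09 Pa.
Convert: Pin diameter d = 21.45 mm = 0.02145 m. Contact area A = π·d²/4 = π·(0.02145 m)²/4 = 3.614e-04 m².
Working in SI base units: W = 7.074 N, H = 4.248e+09 Pa, K = 2.455e-04.
Apply Archard: V = K·W·L/H = 2.455e-04 · 7.074 · 1.709e+04 / 4.248e+09 = 6.986e-09 m³.
Mean depth h = V/A = 6.986e-09 / 3.614e-04 = 1.933e-05 m.

value=1.933e-05 m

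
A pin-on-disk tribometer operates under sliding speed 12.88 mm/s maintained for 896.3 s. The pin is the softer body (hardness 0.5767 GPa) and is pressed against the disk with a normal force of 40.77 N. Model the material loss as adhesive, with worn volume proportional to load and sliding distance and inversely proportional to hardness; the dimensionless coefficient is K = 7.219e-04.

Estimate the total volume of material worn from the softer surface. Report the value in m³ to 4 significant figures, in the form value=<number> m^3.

value=5.892e-10 m^3

The algebra runs at full precision, and displayed values are rounded — one last rounding to four significant digits.
Convert: Sliding speed v = 12.88 mm/s = 0.01288 m/s. Distance L = v·t = 0.01288 m/s × 896.3 s = 11.54 m.
Convert: Hardness H = 0.5767 GPa = 5.767e+08 Pa.
Collected in SI base units: W = 40.77 N, H = 5.767e+08 Pa, K = 7.219e-04.
Archard volume V = K·W·L/H = 7.219e-04 · 40.77 · 11.54 / 5.767e+08 = 5.892e-10 m³.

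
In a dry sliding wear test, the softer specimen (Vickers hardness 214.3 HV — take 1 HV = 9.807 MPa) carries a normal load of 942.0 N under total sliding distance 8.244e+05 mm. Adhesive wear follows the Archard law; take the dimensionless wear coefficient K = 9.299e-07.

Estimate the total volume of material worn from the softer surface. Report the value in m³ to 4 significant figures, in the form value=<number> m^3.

All working math maintains exact precision. Intermediate values are displayed rounded. Rounded just once, at 4 significant digits.
Sliding distance L = 8.244e+05 mm = 824.4 m.
Hardness H = 214.3 HV × 9.807 MPa/HV = 2102 MPa = 2.102e+09 Pa.
In SI base units, W = 942.0 N, H = 2.102e+09 Pa, K = 9.299e-07.
Volume removed: V = K·W·L/H = 9.299e-07 · 942.0 · 824.4 / 2.102e+09 = 3.436e-10 m³.

value=3.436e-10 m^3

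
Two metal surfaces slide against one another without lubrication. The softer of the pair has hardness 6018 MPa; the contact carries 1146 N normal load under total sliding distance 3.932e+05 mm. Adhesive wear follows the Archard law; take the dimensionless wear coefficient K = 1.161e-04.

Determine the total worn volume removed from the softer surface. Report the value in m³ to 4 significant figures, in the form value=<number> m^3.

value=8.693e-09 m^3

The algebra runs at full precision. Intermediates are printed rounded. Rounded once at the end, at 4 significant figures.
The distance L = 3.932e+05 mm = 393.2 m.
Hardness H = 6018 MPa = 6.018e+09 Pa.
Expressed in SI base units: W = 1146 N, H = 6.018e+09 Pa, K = 1.161e-04.
By Archard's law, V = K·W·L/H = 1.161e-04 · 1146 · 393.2 / 6.018e+09 = 8.693e-09 m³.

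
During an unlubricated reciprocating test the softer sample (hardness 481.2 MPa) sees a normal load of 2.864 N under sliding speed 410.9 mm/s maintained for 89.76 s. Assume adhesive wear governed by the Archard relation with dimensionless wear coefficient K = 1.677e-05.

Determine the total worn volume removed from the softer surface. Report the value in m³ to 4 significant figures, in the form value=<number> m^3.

Intermediates are printed rounded, and every step holds full precision; one last rounding to 4 significant digits.
Sliding speed v = 410.9 mm/s = 0.4109 m/s. Path length L = v·t = 0.4109 m/s × 89.76 s = 36.88 m.
Hardness H = 481.2 MPa = 4.812e+08 Pa.
Expressed in SI base units: W = 2.864 N, H = 4.812e+08 Pa, K = 1.677e-05.
Worn volume V = K·W·L/H = 1.677e-05 · 2.864 · 36.88 / 4.812e+08 = 3.681e-12 m³.

value=3.681e-12 m^3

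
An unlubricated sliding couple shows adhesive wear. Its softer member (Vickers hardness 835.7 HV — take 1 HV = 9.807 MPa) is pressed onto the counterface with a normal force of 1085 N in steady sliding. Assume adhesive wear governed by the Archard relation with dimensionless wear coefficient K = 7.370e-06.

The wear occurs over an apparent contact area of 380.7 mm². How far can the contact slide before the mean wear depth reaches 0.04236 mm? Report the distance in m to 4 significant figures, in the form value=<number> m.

Each operation runs at full precision — intermediate values are shown rounded; a single final rounding: 4 significant digits.
Convert: Hardness H = 835.7 HV × 9.807 MPa/HV = 8196 MPa = 8.196e+09 Pa.
Convert: Contact area A = 380.7 mm² = 3.807e-04 m².
Convert: Depth limit h_lim = 0.04236 mm = 4.236e-05 m.
Restated in SI base units: W = 1085 N, H = 8.196e+09 Pa, K = 7.370e-06.
At the depth limit, V_lim = h_lim·A = 4.236e-05 · 3.807e-04 = 1.613e-08 m³.
So the life L = V_lim·H/(K·W) = 1.613e-08 · 8.196e+09 / (7.370e-06 · 1085) = 1.653e+04 m.

value=1.653e+04 m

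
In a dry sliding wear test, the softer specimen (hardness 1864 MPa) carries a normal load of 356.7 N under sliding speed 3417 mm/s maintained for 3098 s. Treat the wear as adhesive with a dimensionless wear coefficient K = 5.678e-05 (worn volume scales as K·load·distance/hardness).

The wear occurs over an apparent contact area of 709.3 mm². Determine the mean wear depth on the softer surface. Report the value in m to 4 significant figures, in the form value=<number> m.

value=1.622e-04 m

Intermediates are displayed rounded; all arithmetic holds full precision; one final rounding, at four significant digits.
Convert: Sliding speed v = 3417 mm/s = 3.417 m/s. Distance covered L = v·t = 3.417 m/s × 3098 s = 1.059e+04 m.
Convert: Hardness H = 1864 MPa = 1.864e+09 Pa.
Convert: Contact area A = 709.3 mm² = 7.093e-04 m².
In SI base units: W = 356.7 N, H = 1.864e+09 Pa, K = 5.678e-05.
Wear volume V = K·W·L/H = 5.678e-05 · 356.7 · 1.059e+04 / 1.864e+09 = 1.150e-07 m³.
Depth h = V/A = 1.150e-07 / 7.093e-04 = 1.622e-04 m.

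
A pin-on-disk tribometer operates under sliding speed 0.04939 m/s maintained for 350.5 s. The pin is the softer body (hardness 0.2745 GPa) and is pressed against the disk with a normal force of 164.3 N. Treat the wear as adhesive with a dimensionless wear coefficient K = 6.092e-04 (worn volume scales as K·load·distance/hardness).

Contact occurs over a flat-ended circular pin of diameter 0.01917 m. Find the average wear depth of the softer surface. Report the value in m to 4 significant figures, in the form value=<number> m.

value=2.187e-05 m

Shown intermediates are rounded — all working math runs at full float precision, and one final rounding: four significant figures.
Sliding distance L = v·t = 0.04939 m/s × 350.5 s = 17.31 m.
Hardness H = 0.2745 GPa = 2.745e+08 Pa.
Contact area A = π·d²/4 = π·(0.01917 m)²/4 = 2.886e-04 m².
As SI base values: W = 164.3 N, H = 2.745e+08 Pa, K = 6.092e-04.
Worn volume V = K·W·L/H = 6.092e-04 · 164.3 · 17.31 / 2.745e+08 = 6.312e-09 m³.
Mean depth h = V/A = 6.312e-09 / 2.886e-04 = 2.187e-05 m.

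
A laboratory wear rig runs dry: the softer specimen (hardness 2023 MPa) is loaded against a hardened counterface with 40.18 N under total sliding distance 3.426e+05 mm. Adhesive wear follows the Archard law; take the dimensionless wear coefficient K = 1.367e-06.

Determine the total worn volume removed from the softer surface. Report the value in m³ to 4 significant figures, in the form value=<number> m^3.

Each operation maintains full precision. Displayed values are rounded, and one final rounding, at 4 significant digits.
Convert: Distance L = 3.426e+05 mm = 342.6 m.
Convert: Hardness H = 2023 MPa = 2.023e+09 Pa.
In SI base units, W = 40.18 N, H = 2.023e+09 Pa, K = 1.367e-06.
Apply Archard: V = K·W·L/H = 1.367e-06 · 40.18 · 342.6 / 2.023e+09 = 9.302e-12 m³.

value=9.302e-12 m^3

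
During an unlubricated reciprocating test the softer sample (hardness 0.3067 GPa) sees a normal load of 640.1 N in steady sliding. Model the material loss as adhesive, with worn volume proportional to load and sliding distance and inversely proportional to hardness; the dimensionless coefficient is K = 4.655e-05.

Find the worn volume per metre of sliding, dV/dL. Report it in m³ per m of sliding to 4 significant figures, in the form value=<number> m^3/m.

value=9.715e-11 m^3/m

Intermediate values are displayed rounded — the computation maintains exact precision, and a lone final rounding to 4 significant digits.
Hardness H = 0.3067 GPa = 3.067e+08 Pa.
As SI base values: W = 640.1 N, H = 3.067e+08 Pa, K = 4.655e-05.
Wear rate dV/dL = K·W/H (independent of L): 4.655e-05 · 640.1 / 3.067e+08 = 9.715e-11 m³/m.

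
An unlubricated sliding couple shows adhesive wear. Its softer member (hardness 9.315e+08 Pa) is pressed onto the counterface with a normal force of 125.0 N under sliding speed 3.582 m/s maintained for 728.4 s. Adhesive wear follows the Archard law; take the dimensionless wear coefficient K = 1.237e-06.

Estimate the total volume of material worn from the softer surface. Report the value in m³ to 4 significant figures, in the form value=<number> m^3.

Intermediates are printed rounded — all arithmetic carries full precision, and one final rounding to 4 significant digits.
Sliding distance L = v·t = 3.582 m/s × 728.4 s = 2609 m.
Restated in SI base units: W = 125.0 N, H = 9.315e+08 Pa, K = 1.237e-06.
Wear volume V = K·W·L/H = 1.237e-06 · 125.0 · 2609 / 9.315e+08 = 4.331e-10 m³.

value=4.331e-10 m^3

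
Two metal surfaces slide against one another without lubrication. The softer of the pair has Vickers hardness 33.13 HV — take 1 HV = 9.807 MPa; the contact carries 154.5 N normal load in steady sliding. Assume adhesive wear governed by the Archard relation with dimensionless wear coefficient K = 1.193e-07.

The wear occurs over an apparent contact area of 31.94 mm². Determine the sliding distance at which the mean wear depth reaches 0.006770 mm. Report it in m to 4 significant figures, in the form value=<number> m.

Intermediates are shown rounded — all working math carries full precision. Rounded just once: 4 significant figures.
Hardness H = 33.13 HV × 9.807 MPa/HV = 324.9 MPa = 3.249e+08 Pa.
Contact area A = 31.94 mm² = 3.194e-05 m².
Depth limit h_lim = 0.006770 mm = 6.770e-06 m.
Expressed in SI base units: W = 154.5 N, H = 3.249e+08 Pa, K = 1.193e-07.
At the depth limit, V_lim = h_lim·A = 6.770e-06 · 3.194e-05 = 2.162e-10 m³.
Thus life L = V_lim·H/(K·W) = 2.162e-10 · 3.249e+08 / (1.193e-07 · 154.5) = 3812 m.

value=3812 m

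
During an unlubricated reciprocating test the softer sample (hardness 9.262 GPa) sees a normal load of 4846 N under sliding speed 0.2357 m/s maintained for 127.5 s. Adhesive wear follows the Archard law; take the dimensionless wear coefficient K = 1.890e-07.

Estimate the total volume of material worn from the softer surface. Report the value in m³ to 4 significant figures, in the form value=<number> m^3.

All working math runs at full precision — the intermediates appear rounded, and rounded just once, at 4 significant figures.
Convert: Distance L = v·t = 0.2357 m/s × 127.5 s = 30.05 m.
Convert: Hardness H = 9.262 GPa = 9.262e+09 Pa.
Expressed in SI base units: W = 4846 N, H = 9.262e+09 Pa, K = 1.890e-07.
Archard volume V = K·W·L/H = 1.890e-07 · 4846 · 30.05 / 9.262e+09 = 2.972e-12 m³.

value=2.972e-12 m^3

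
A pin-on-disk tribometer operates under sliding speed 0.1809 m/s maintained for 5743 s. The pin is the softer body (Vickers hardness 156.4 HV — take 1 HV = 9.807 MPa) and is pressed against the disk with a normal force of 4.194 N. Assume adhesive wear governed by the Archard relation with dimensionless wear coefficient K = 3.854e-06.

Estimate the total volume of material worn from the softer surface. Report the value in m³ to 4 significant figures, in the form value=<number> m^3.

value=1.095e-11 m^3

The intermediates are displayed rounded — each operation keeps full precision — a lone final rounding: 4 significant digits.
Convert: Distance covered L = v·t = 0.1809 m/s × 5743 s = 1039 m.
Convert: Hardness H = 156.4 HV × 9.807 MPa/HV = 1534 MPa = 1.534e+09 Pa.
As SI base values: W = 4.194 N, H = 1.534e+09 Pa, K = 3.854e-06.
Apply Archard: V = K·W·L/H = 3.854e-06 · 4.194 · 1039 / 1.534e+09 = 1.095e-11 m³.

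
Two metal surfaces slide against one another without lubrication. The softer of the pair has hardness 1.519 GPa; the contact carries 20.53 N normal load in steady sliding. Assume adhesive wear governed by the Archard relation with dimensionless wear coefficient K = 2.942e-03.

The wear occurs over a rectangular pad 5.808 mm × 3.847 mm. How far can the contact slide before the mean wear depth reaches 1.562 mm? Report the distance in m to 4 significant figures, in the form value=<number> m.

value=877.7 m

The computation runs at full float precision, and intermediates are shown rounded. Rounded just once, at four significant figures.
Convert: Hardness H = 1.519 GPa = 1.519e+09 Pa.
Convert: Pad sides 5.808 mm × 3.847 mm = 0.005808 m × 0.003847 m. Contact area A = 0.005808 m × 0.003847 m = 2.234e-05 m².
Convert: Depth limit h_lim = 1.562 mm = 0.001562 m.
In SI base units, W = 20.53 N, H = 1.519e+09 Pa, K = 2.942e-03.
Permissible volume V_lim = h_lim·A = 0.001562 · 2.234e-05 = 3.490e-08 m³.
Life L = V_lim·H/(K·W) = 3.490e-08 · 1.519e+09 / (2.942e-03 · 20.53) = 877.7 m.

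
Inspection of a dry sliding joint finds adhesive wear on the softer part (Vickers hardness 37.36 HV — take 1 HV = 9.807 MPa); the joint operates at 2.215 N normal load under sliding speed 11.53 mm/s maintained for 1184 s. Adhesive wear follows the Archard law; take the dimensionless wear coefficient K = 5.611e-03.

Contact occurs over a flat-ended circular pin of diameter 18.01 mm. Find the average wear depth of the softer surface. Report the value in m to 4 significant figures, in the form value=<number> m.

Intermediates appear rounded, and every step keeps full float precision, and a lone final rounding: four significant figures.
Sliding speed v = 11.53 mm/s = 0.01153 m/s. Distance covered L = v·t = 0.01153 m/s × 1184 s = 13.65 m.
Hardness H = 37.36 HV × 9.807 MPa/HV = 366.4 MPa = 3.664e+08 Pa.
Pin diameter d = 18.01 mm = 0.01801 m. Contact area A = π·d²/4 = π·(0.01801 m)²/4 = 2.548e-04 m².
Working in SI base units: W = 2.215 N, H = 3.664e+08 Pa, K = 5.611e-03.
Archard relation: V = K·W·L/H = 5.611e-03 · 2.215 · 13.65 / 3.664e+08 = 4.631e-10 m³.
Depth h = V/A = 4.631e-10 / 2.548e-04 = 1.818e-06 m.

value=1.818e-06 m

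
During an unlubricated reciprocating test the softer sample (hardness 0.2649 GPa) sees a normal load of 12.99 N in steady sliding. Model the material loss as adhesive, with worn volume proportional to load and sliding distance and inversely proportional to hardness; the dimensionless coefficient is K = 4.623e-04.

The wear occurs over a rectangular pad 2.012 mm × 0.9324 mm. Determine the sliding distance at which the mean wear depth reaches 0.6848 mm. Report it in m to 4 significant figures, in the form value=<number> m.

Every step holds exact precision — intermediate values are shown rounded. Rounded once at the end: 4 significant digits.
Hardness H = 0.2649 GPa = 2.649e+08 Pa.
Pad sides 2.012 mm × 0.9324 mm = 2.012e-03 m × 9.324e-04 m. Contact area A = 2.012e-03 m × 9.324e-04 m = 1.876e-06 m².
Depth limit h_lim = 0.6848 mm = 6.848e-04 m.
Working in SI base units: W = 12.99 N, H = 2.649e+08 Pa, K = 4.623e-04.
Wearable volume V_lim = h_lim·A = 6.848e-04 · 1.876e-06 = 1.285e-09 m³.
Sliding life L = V_lim·H/(K·W) = 1.285e-09 · 2.649e+08 / (4.623e-04 · 12.99) = 56.67 m.

value=56.67 m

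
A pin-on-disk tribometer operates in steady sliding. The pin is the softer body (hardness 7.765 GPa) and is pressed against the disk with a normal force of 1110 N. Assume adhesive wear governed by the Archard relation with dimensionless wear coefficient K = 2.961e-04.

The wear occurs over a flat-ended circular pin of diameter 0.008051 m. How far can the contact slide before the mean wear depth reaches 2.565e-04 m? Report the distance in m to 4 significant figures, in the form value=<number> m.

value=308.5 m

The algebra runs at full precision. Intermediates are printed rounded — a lone final rounding to four significant figures.
Convert: Hardness H = 7.765 GPa = 7.765e+09 Pa.
Convert: Contact area A = π·d²/4 = π·(0.008051 m)²/4 = 5.091e-05 m².
Collected in SI base units: W = 1110 N, H = 7.765e+09 Pa, K = 2.961e-04.
Limit volume V_lim = h_lim·A = 2.565e-04 · 5.091e-05 = 1.306e-08 m³.
Sliding life L = V_lim·H/(K·W) = 1.306e-08 · 7.765e+09 / (2.961e-04 · 1110) = 308.5 m.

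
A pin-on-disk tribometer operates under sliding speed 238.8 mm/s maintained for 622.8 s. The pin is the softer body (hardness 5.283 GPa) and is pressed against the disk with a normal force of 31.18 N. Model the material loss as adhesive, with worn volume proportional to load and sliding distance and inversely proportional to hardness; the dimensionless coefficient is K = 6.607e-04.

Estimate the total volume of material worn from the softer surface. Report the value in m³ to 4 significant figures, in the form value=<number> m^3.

Intermediates appear rounded, and every step maintains exact precision — one final rounding to 4 significant digits.
Convert: Sliding speed v = 238.8 mm/s = 0.2388 m/s. The distance L = v·t = 0.2388 m/s × 622.8 s = 148.7 m.
Convert: Hardness H = 5.283 GPa = 5.283e+09 Pa.
Working in SI base units: W = 31.18 N, H = 5.283e+09 Pa, K = 6.607e-04.
Volume removed: V = K·W·L/H = 6.607e-04 · 31.18 · 148.7 / 5.283e+09 = 5.799e-10 m³.

value=5.799e-10 m^3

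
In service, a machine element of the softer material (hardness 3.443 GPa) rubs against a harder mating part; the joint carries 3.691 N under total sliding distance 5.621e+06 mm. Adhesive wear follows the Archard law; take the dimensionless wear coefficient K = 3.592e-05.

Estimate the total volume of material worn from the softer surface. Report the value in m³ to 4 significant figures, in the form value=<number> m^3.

value=2.164e-10 m^3

The computation runs at full precision, and intermediate values appear rounded; one last rounding, at four significant digits.
Path length L = 5.621e+06 mm = 5621 m.
Hardness H = 3.443 GPa = 3.443e+09 Pa.
As SI base values: W = 3.691 N, H = 3.443e+09 Pa, K = 3.592e-05.
Worn volume V = K·W·L/H = 3.592e-05 · 3.691 · 5621 / 3.443e+09 = 2.164e-10 m³.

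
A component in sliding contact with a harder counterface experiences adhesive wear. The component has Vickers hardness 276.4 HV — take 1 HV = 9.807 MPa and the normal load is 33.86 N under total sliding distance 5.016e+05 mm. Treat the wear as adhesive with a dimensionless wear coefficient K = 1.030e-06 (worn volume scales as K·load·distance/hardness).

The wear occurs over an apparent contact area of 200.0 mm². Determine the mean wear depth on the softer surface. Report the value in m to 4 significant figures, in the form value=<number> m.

Intermediates are printed rounded — each operation keeps exact precision — a lone final rounding, at 4 significant figures.
Convert: The distance L = 5.016e+05 mm = 501.6 m.
Convert: Hardness H = 276.4 HV × 9.807 MPa/HV = 2711 MPa = 2.711e+09 Pa.
Convert: Contact area A = 200.0 mm² = 2.000e-04 m².
In SI base units, W = 33.86 N, H = 2.711e+09 Pa, K = 1.030e-06.
By Archard's law, V = K·W·L/H = 1.030e-06 · 33.86 · 501.6 / 2.711e+09 = 6.454e-12 m³.
Depth of wear h = V/A = 6.454e-12 / 2.000e-04 = 3.227e-08 m.

value=3.227e-08 m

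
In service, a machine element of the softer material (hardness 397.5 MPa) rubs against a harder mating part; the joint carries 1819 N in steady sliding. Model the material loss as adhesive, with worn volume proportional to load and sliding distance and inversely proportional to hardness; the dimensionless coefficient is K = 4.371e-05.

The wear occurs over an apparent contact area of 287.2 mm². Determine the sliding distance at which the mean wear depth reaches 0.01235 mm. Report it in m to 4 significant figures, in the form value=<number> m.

value=17.73 m

Intermediates appear rounded — every step runs at exact precision — rounded once at the end: 4 significant figures.
Convert: Hardness H = 397.5 MPa = 3.975e+08 Pa.
Convert: Contact area A = 287.2 mm² = 2.872e-04 m².
Convert: Depth limit h_lim = 0.01235 mm = 1.235e-05 m.
Expressed in SI base units: W = 1819 N, H = 3.975e+08 Pa, K = 4.371e-05.
At the depth limit, V_lim = h_lim·A = 1.235e-05 · 2.872e-04 = 3.547e-09 m³.
Life L = V_lim·H/(K·W) = 3.547e-09 · 3.975e+08 / (4.371e-05 · 1819) = 17.73 m.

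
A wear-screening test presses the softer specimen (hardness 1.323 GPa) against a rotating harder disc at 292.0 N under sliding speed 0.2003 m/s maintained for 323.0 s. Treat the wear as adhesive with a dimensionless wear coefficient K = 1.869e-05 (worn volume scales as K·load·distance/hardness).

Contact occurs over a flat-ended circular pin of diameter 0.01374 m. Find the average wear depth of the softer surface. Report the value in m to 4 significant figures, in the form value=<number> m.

value=1.800e-06 m

Intermediates are displayed rounded, and the algebra holds full float precision — a lone final rounding, at 4 significant digits.
The distance L = v·t = 0.2003 m/s × 323.0 s = 64.70 m.
Hardness H = 1.323 GPa = 1.323e+09 Pa.
Contact area A = π·d²/4 = π·(0.01374 m)²/4 = 1.483e-04 m².
In SI base units: W = 292.0 N, H = 1.323e+09 Pa, K = 1.869e-05.
Wear volume V = K·W·L/H = 1.869e-05 · 292.0 · 64.70 / 1.323e+09 = 2.669e-10 m³.
Mean wear depth h = V/A = 2.669e-10 / 1.483e-04 = 1.800e-06 m.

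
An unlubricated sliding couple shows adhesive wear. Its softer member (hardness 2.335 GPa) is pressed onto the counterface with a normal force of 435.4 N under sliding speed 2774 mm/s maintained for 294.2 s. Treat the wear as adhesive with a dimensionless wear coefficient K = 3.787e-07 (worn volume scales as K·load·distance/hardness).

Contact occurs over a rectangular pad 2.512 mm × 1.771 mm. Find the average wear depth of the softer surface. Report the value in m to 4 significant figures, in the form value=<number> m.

value=1.295e-05 m

Intermediates are displayed rounded. All arithmetic maintains full float precision, and a single final rounding, at four significant digits.
Convert: Sliding speed v = 2774 mm/s = 2.774 m/s. Total distance L = v·t = 2.774 m/s × 294.2 s = 816.1 m.
Convert: Hardness H = 2.335 GPa = 2.335e+09 Pa.
Convert: Pad sides 2.512 mm × 1.771 mm = 0.002512 m × 0.001771 m. Contact area A = 0.002512 m × 0.001771 m = 4.449e-06 m².
Expressed in SI base units: W = 435.4 N, H = 2.335e+09 Pa, K = 3.787e-07.
The Archard volume V = K·W·L/H = 3.787e-07 · 435.4 · 816.1 / 2.335e+09 = 5.763e-11 m³.
Mean depth h = V/A = 5.763e-11 / 4.449e-06 = 1.295e-05 m.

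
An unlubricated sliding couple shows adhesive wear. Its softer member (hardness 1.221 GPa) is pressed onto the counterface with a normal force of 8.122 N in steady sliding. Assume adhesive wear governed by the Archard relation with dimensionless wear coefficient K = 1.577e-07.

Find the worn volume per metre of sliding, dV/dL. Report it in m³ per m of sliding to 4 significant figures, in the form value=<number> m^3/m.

value=1.049e-15 m^3/m

The computation maintains full float precision, and intermediates are displayed rounded — a lone final rounding: four significant figures.
Convert: Hardness H = 1.221 GPa = 1.221e+09 Pa.
In SI base units: W = 8.122 N, H = 1.221e+09 Pa, K = 1.577e-07.
Volumetric rate dV/dL = K·W/H, per unit distance: 1.577e-07 · 8.122 / 1.221e+09 = 1.049e-15 m³/m.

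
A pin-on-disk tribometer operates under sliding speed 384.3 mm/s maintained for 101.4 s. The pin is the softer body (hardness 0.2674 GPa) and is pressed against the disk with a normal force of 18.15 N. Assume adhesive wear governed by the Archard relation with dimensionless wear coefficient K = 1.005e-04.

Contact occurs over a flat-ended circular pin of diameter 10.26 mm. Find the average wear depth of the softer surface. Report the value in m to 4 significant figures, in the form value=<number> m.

The intermediates are printed rounded. Each operation runs at exact precision. Rounded once at the end, at 4 significant digits.
Convert: Sliding speed v = 384.3 mm/s = 0.3843 m/s. Distance covered L = v·t = 0.3843 m/s × 101.4 s = 38.97 m.
Convert: Hardness H = 0.2674 GPa = 2.674e+08 Pa.
Convert: Pin diameter d = 10.26 mm = 0.01026 m. Contact area A = π·d²/4 = π·(0.01026 m)²/4 = 8.268e-05 m².
Restated in SI base units: W = 18.15 N, H = 2.674e+08 Pa, K = 1.005e-04.
Wear volume V = K·W·L/H = 1.005e-04 · 18.15 · 38.97 / 2.674e+08 = 2.658e-10 m³.
Depth h = V/A = 2.658e-10 / 8.268e-05 = 3.215e-06 m.

value=3.215e-06 m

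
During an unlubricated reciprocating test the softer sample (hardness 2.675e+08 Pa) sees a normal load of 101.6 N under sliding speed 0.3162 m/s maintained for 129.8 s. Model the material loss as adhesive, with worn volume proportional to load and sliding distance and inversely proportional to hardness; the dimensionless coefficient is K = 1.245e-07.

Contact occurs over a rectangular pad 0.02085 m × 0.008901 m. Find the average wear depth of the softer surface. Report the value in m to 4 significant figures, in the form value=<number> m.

value=1.046e-08 m

Intermediate values appear rounded. All arithmetic carries full precision, and a lone final rounding to 4 significant digits.
Total distance L = v·t = 0.3162 m/s × 129.8 s = 41.04 m.
Contact area A = 0.02085 m × 0.008901 m = 1.856e-04 m².
Working in SI base units: W = 101.6 N, H = 2.675e+08 Pa, K = 1.245e-07.
Apply Archard: V = K·W·L/H = 1.245e-07 · 101.6 · 41.04 / 2.675e+08 = 1.941e-12 m³.
Mean wear depth h = V/A = 1.941e-12 / 1.856e-04 = 1.046e-08 m.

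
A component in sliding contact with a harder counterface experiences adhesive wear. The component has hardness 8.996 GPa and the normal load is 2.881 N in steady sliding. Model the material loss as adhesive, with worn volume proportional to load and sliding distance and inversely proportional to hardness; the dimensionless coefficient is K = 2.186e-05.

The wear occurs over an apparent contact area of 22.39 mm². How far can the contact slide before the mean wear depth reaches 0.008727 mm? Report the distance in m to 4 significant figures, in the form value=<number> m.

value=2.791e+04 m

Intermediate values are printed rounded; every step keeps full precision. Rounded just once: 4 significant figures.
Convert: Hardness H = 8.996 GPa = 8.996e+09 Pa.
Convert: Contact area A = 22.39 mm² = 2.239e-05 m².
Convert: Depth limit h_lim = 0.008727 mm = 8.727e-06 m.
Working in SI base units: W = 2.881 N, H = 8.996e+09 Pa, K = 2.186e-05.
Allowed volume V_lim = h_lim·A = 8.727e-06 · 2.239e-05 = 1.954e-10 m³.
Inverting, life L = V_lim·H/(K·W) = 1.954e-10 · 8.996e+09 / (2.186e-05 · 2.881) = 2.791e+04 m.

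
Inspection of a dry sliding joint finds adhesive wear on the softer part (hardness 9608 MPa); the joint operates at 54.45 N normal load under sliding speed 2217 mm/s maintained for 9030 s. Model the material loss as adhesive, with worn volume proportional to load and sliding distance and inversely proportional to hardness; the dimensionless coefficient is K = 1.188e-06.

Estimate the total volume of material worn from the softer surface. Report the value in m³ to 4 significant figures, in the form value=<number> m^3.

value=1.348e-10 m^3

Every step runs at full precision. Intermediate values appear rounded; a single final rounding to 4 significant digits.
Sliding speed v = 2217 mm/s = 2.217 m/s. The distance L = v·t = 2.217 m/s × 9030 s = 2.002e+04 m.
Hardness H = 9608 MPa = 9.608e+09 Pa.
Working in SI base units: W = 54.45 N, H = 9.608e+09 Pa, K = 1.188e-06.
Archard volume V = K·W·L/H = 1.188e-06 · 54.45 · 2.002e+04 / 9.608e+09 = 1.348e-10 m³.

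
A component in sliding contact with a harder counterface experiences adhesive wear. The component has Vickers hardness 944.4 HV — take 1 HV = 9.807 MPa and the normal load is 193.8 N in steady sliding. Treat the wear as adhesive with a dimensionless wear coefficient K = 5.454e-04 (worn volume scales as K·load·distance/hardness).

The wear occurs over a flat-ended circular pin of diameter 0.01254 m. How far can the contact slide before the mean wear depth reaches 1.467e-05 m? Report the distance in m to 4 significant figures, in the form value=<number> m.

The intermediates are shown rounded, and all arithmetic maintains full float precision; a single final rounding, at four significant digits.
Convert: Hardness H = 944.4 HV × 9.807 MPa/HV = 9262 MPa = 9.262e+09 Pa.
Convert: Contact area A = π·d²/4 = π·(0.01254 m)²/4 = 1.235e-04 m².
SI base units throughout: W = 193.8 N, H = 9.262e+09 Pa, K = 5.454e-04.
At the depth limit, V_lim = h_lim·A = 1.467e-05 · 1.235e-04 = 1.812e-09 m³.
Sliding life L = V_lim·H/(K·W) = 1.812e-09 · 9.262e+09 / (5.454e-04 · 193.8) = 158.8 m.

value=158.8 m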